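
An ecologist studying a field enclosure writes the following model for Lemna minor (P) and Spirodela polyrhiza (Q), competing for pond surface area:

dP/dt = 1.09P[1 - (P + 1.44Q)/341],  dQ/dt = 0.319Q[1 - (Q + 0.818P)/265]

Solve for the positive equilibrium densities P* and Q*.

Setting both brackets to zero gives the nullclines P + 1.44Q = 341 and 0.818P + Q = 265.
Substituting Q = 265 - 0.818P into the first: P(1 - 1.44·0.818) = 341 - 1.44·265.
So P* = -40.6/-0.178 = 228, and then Q* = 265 - 0.818·228 = 78.3.

P* ≈ 228, Q* ≈ 78.3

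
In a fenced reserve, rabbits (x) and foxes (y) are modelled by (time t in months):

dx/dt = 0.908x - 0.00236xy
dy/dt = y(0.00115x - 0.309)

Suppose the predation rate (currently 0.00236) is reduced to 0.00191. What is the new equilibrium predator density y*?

At the interior fixed point, setting dx/dt = 0 with x > 0 fixes y* = (prey growth rate)/(xy coefficient) — independent of the other coefficients.
With the change, y* = 0.908/0.00191 = 475; it rises from 385.

y* ≈ 475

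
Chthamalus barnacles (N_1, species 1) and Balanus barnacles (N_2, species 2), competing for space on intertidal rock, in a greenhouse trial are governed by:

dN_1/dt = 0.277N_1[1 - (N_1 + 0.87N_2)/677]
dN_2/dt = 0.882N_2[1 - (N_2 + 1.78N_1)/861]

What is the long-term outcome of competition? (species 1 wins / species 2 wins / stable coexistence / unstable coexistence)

Compare the nullcline intercepts: K1/α12 = 677/0.87 = 778 < K2 = 861; K2/α21 = 861/1.78 = 484 < K1 = 677.
Since both are reversed, neither can invade when rare; the interior point is a saddle.

unstable coexistence (outcome depends on initial conditions)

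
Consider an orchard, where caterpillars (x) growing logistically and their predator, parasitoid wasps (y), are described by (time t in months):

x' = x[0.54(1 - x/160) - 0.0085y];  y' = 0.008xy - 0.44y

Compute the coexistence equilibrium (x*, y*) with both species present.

x* ≈ 55, y* ≈ 41.7

From dy/dt = 0 with y > 0: 0.008x* = 0.44, so x* = 55.
Substitute into dx/dt = 0: 0.54(1 - 55/160) = 0.0085y*.
The bracket is 0.656, giving y* = 0.354/0.0085 = 41.7.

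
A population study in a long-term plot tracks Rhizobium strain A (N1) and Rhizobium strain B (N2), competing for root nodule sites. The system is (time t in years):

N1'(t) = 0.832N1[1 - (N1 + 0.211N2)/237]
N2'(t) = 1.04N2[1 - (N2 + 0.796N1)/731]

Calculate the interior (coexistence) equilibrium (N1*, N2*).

Setting both brackets to zero gives the nullclines N1 + 0.211N2 = 237 and 0.796N1 + N2 = 731.
Substituting N2 = 731 - 0.796N1 into the first: N1(1 - 0.211·0.796) = 237 - 0.211·731.
So N1* = 82.8/0.832 = 99.5, and then N2* = 731 - 0.796·99.5 = 652.

N1* ≈ 99.5, N2* ≈ 652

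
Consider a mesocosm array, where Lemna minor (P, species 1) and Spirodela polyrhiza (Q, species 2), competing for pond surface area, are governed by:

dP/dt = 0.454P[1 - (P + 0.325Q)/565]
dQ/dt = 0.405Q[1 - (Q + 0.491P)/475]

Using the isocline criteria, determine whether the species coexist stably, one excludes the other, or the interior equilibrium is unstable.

Compare the nullcline intercepts: K1/α12 = 565/0.325 = 1740 > K2 = 475; K2/α21 = 475/0.491 = 967 > K1 = 565.
Since both inequalities hold, each species can invade when rare, so the interior equilibrium is stable.

stable coexistence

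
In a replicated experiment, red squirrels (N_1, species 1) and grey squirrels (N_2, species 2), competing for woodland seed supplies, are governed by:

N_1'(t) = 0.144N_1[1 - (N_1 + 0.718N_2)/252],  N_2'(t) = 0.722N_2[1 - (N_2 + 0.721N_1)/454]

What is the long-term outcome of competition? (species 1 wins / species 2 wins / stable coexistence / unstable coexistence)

Compare the nullcline intercepts: K1/α12 = 252/0.718 = 351 < K2 = 454; K2/α21 = 454/0.721 = 630 > K1 = 252.
Since the inequalities point opposite ways, species 2 can invade but species 1 cannot.

species 2 excludes species 1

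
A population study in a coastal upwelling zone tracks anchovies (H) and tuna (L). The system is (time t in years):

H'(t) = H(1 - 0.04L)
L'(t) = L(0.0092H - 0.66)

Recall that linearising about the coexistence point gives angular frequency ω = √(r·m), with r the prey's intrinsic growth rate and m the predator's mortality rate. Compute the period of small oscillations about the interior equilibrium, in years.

Here r = 1 and m = 0.66, so r·m = 0.66.
ω = √0.66 = 0.812 per year, hence T = 2π/ω ≈ 7.73 years.

T ≈ 7.73 years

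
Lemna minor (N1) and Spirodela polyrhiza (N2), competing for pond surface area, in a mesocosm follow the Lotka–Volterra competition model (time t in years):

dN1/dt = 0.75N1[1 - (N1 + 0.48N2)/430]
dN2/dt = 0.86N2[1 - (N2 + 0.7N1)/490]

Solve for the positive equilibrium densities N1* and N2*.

Setting both brackets to zero gives the nullclines N1 + 0.48N2 = 430 and 0.7N1 + N2 = 490.
Substituting N2 = 490 - 0.7N1 into the first: N1(1 - 0.48·0.7) = 430 - 0.48·490.
So N1* = 195/0.664 = 293, and then N2* = 490 - 0.7·293 = 285.

N1* ≈ 293, N2* ≈ 285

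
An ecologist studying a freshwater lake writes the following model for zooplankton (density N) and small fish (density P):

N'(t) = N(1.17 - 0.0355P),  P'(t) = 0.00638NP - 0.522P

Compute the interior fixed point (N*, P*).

N* ≈ 81.8, P* ≈ 33

Set dP/dt = 0 with P > 0: 0.00638N - 0.522 = 0, so N* = 0.522/0.00638 = 81.8.
Set dN/dt = 0 with N > 0: 1.17 - 0.0355P = 0, so P* = 1.17/0.0355 = 33.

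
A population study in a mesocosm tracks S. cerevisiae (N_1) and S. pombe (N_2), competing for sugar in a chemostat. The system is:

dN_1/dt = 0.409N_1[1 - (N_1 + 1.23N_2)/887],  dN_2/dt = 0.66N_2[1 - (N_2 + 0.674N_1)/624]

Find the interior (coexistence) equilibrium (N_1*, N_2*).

N_1* ≈ 699, N_2* ≈ 153

Setting both brackets to zero gives the nullclines N_1 + 1.23N_2 = 887 and 0.674N_1 + N_2 = 624.
Substituting N_2 = 624 - 0.674N_1 into the first: N_1(1 - 1.23·0.674) = 887 - 1.23·624.
So N_1* = 119/0.171 = 699, and then N_2* = 624 - 0.674·699 = 153.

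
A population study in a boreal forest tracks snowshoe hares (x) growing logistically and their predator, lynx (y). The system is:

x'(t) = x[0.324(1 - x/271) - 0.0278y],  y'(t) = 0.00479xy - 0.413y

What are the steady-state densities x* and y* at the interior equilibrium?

x* ≈ 86.2, y* ≈ 7.95

From dy/dt = 0 with y > 0: 0.00479x* = 0.413, so x* = 86.2.
Substitute into dx/dt = 0: 0.324(1 - 86.2/271) = 0.0278y*.
The bracket is 0.682, giving y* = 0.221/0.0278 = 7.95.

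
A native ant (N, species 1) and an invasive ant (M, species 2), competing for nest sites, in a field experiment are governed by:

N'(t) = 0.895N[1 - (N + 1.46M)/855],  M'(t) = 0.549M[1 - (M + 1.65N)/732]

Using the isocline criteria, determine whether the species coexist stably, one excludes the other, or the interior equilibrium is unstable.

Compare the nullcline intercepts: K1/α12 = 855/1.46 = 586 < K2 = 732; K2/α21 = 732/1.65 = 444 < K1 = 855.
Since both are reversed, neither can invade when rare; the interior point is a saddle.

unstable coexistence (outcome depends on initial conditions)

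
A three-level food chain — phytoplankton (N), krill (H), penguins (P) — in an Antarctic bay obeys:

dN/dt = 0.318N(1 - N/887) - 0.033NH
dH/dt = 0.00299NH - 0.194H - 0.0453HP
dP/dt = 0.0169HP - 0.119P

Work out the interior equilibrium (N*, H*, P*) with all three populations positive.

From dP/dt = 0: 0.0169H* = 0.119, so H* = 7.04.
From dN/dt = 0: 0.318(1 - N*/887) = 0.033·7.04, giving N* = 887·(1 - 0.731) = 239.
From dH/dt = 0: 0.00299·239 - 0.194 = 0.0453P*, so P* = 0.52/0.0453 = 11.5.

N* ≈ 239, H* ≈ 7.04, P* ≈ 11.5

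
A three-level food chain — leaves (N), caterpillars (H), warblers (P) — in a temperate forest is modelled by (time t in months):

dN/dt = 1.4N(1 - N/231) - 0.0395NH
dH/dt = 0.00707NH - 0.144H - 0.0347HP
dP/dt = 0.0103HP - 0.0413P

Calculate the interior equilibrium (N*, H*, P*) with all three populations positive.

From dP/dt = 0: 0.0103H* = 0.0413, so H* = 4.01.
From dN/dt = 0: 1.4(1 - N*/231) = 0.0395·4.01, giving N* = 231·(1 - 0.113) = 205.
From dH/dt = 0: 0.00707·205 - 0.144 = 0.0347P*, so P* = 1.3/0.0347 = 37.6.

N* ≈ 205, H* ≈ 4.01, P* ≈ 37.6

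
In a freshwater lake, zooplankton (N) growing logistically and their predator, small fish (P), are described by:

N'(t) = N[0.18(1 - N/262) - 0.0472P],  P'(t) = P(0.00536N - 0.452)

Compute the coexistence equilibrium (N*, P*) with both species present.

N* ≈ 84.3, P* ≈ 2.59

From dP/dt = 0 with P > 0: 0.00536N* = 0.452, so N* = 84.3.
Substitute into dN/dt = 0: 0.18(1 - 84.3/262) = 0.0472P*.
The bracket is 0.678, giving P* = 0.122/0.0472 = 2.59.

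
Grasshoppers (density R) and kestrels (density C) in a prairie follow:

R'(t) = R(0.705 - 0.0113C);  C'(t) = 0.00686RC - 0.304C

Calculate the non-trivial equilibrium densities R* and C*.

R* ≈ 44.3, C* ≈ 62.4

Set dC/dt = 0 with C > 0: 0.00686R - 0.304 = 0, so R* = 0.304/0.00686 = 44.3.
Set dR/dt = 0 with R > 0: 0.705 - 0.0113C = 0, so C* = 0.705/0.0113 = 62.4.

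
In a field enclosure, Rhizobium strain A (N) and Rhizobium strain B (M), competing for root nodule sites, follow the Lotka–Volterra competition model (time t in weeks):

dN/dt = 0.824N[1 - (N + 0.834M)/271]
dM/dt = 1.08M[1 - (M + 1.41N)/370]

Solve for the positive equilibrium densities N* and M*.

N* ≈ 214, M* ≈ 68.8

Setting both brackets to zero gives the nullclines N + 0.834M = 271 and 1.41N + M = 370.
Substituting M = 370 - 1.41N into the first: N(1 - 0.834·1.41) = 271 - 0.834·370.
So N* = -37.6/-0.176 = 214, and then M* = 370 - 1.41·214 = 68.8.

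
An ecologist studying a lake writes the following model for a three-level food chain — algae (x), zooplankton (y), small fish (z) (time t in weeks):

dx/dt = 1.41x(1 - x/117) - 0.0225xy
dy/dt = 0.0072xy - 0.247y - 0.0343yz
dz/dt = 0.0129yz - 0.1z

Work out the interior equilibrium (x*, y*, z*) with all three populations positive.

x* ≈ 103, y* ≈ 7.75, z* ≈ 14.3

From dz/dt = 0: 0.0129y* = 0.1, so y* = 7.75.
From dx/dt = 0: 1.41(1 - x*/117) = 0.0225·7.75, giving x* = 117·(1 - 0.124) = 103.
From dy/dt = 0: 0.0072·103 - 0.247 = 0.0343z*, so z* = 0.491/0.0343 = 14.3.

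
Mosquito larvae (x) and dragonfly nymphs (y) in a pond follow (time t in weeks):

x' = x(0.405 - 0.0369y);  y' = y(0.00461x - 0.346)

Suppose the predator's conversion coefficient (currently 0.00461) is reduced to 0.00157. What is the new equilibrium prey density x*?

At the interior fixed point, setting dy/dt = 0 with y > 0 fixes x* = (predator death rate)/(xy coefficient) — independent of the other coefficients.
With the change, x* = 0.346/0.00157 = 220; it rises from 75.1.

x* ≈ 220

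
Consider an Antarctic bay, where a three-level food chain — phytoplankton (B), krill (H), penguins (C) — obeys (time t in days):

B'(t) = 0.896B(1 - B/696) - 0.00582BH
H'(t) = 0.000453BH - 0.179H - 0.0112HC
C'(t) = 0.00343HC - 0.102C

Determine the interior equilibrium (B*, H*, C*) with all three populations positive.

B* ≈ 562, H* ≈ 29.7, C* ≈ 6.73

From dC/dt = 0: 0.00343H* = 0.102, so H* = 29.7.
From dB/dt = 0: 0.896(1 - B*/696) = 0.00582·29.7, giving B* = 696·(1 - 0.193) = 562.
From dH/dt = 0: 0.000453·562 - 0.179 = 0.0112C*, so C* = 0.0754/0.0112 = 6.73.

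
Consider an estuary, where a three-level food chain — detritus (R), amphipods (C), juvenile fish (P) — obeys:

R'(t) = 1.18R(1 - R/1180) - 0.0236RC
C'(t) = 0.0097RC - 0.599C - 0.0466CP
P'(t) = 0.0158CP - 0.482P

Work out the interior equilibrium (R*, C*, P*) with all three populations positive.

R* ≈ 460, C* ≈ 30.5, P* ≈ 82.9

From dP/dt = 0: 0.0158C* = 0.482, so C* = 30.5.
From dR/dt = 0: 1.18(1 - R*/1180) = 0.0236·30.5, giving R* = 1180·(1 - 0.61) = 460.
From dC/dt = 0: 0.0097·460 - 0.599 = 0.0466P*, so P* = 3.86/0.0466 = 82.9.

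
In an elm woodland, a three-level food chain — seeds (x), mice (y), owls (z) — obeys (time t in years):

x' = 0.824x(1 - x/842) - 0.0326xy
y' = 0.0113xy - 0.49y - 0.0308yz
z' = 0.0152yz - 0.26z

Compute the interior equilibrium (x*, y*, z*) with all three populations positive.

x* ≈ 272, y* ≈ 17.1, z* ≈ 84

From dz/dt = 0: 0.0152y* = 0.26, so y* = 17.1.
From dx/dt = 0: 0.824(1 - x*/842) = 0.0326·17.1, giving x* = 842·(1 - 0.677) = 272.
From dy/dt = 0: 0.0113·272 - 0.49 = 0.0308z*, so z* = 2.59/0.0308 = 84.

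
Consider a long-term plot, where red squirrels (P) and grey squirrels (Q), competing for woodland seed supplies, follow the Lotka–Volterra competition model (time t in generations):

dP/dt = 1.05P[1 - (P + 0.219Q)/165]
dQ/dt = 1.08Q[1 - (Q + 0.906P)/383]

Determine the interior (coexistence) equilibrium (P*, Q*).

P* ≈ 101, Q* ≈ 291

Setting both brackets to zero gives the nullclines P + 0.219Q = 165 and 0.906P + Q = 383.
Substituting Q = 383 - 0.906P into the first: P(1 - 0.219·0.906) = 165 - 0.219·383.
So P* = 81.1/0.802 = 101, and then Q* = 383 - 0.906·101 = 291.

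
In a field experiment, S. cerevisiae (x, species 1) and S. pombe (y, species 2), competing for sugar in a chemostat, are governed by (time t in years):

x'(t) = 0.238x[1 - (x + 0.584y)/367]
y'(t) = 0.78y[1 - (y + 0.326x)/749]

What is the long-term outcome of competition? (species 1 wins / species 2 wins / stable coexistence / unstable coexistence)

Compare the nullcline intercepts: K1/α12 = 367/0.584 = 628 < K2 = 749; K2/α21 = 749/0.326 = 2300 > K1 = 367.
Since the inequalities point opposite ways, species 2 can invade but species 1 cannot.

species 2 excludes species 1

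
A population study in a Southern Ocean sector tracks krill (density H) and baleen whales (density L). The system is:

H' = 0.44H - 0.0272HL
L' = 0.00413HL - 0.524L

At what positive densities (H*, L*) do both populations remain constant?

Set dL/dt = 0 with L > 0: 0.00413H - 0.524 = 0, so H* = 0.524/0.00413 = 127.
Set dH/dt = 0 with H > 0: 0.44 - 0.0272L = 0, so L* = 0.44/0.0272 = 16.2.

H* ≈ 127, L* ≈ 16.2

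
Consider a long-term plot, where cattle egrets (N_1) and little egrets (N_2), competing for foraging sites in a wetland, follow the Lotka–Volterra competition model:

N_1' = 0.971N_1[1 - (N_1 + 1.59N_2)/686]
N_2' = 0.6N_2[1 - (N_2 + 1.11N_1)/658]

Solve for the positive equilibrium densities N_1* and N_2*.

Setting both brackets to zero gives the nullclines N_1 + 1.59N_2 = 686 and 1.11N_1 + N_2 = 658.
Substituting N_2 = 658 - 1.11N_1 into the first: N_1(1 - 1.59·1.11) = 686 - 1.59·658.
So N_1* = -360/-0.765 = 471, and then N_2* = 658 - 1.11·471 = 135.

N_1* ≈ 471, N_2* ≈ 135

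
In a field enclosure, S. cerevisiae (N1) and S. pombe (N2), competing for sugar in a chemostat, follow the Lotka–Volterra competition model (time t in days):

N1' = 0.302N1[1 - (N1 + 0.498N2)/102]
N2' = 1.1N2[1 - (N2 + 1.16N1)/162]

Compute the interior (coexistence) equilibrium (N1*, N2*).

Setting both brackets to zero gives the nullclines N1 + 0.498N2 = 102 and 1.16N1 + N2 = 162.
Substituting N2 = 162 - 1.16N1 into the first: N1(1 - 0.498·1.16) = 102 - 0.498·162.
So N1* = 21.3/0.422 = 50.5, and then N2* = 162 - 1.16·50.5 = 103.

N1* ≈ 50.5, N2* ≈ 103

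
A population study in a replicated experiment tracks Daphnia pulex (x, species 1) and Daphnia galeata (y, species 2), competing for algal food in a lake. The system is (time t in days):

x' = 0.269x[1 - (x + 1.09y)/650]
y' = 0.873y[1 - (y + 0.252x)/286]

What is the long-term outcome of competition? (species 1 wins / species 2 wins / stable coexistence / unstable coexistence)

stable coexistence

Compare the nullcline intercepts: K1/α12 = 650/1.09 = 596 > K2 = 286; K2/α21 = 286/0.252 = 1130 > K1 = 650.
Since both inequalities hold, each species can invade when rare, so the interior equilibrium is stable.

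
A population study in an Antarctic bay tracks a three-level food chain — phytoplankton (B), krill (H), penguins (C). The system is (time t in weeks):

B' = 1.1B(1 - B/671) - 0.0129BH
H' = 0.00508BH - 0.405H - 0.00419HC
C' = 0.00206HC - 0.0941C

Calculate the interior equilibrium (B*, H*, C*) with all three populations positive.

B* ≈ 312, H* ≈ 45.7, C* ≈ 281

From dC/dt = 0: 0.00206H* = 0.0941, so H* = 45.7.
From dB/dt = 0: 1.1(1 - B*/671) = 0.0129·45.7, giving B* = 671·(1 - 0.536) = 312.
From dH/dt = 0: 0.00508·312 - 0.405 = 0.00419C*, so C* = 1.18/0.00419 = 281.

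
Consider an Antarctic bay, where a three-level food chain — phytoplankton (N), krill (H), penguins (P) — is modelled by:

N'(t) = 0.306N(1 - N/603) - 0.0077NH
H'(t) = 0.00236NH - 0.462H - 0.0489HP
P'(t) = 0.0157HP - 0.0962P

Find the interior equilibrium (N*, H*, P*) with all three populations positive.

From dP/dt = 0: 0.0157H* = 0.0962, so H* = 6.13.
From dN/dt = 0: 0.306(1 - N*/603) = 0.0077·6.13, giving N* = 603·(1 - 0.154) = 510.
From dH/dt = 0: 0.00236·510 - 0.462 = 0.0489P*, so P* = 0.742/0.0489 = 15.2.

N* ≈ 510, H* ≈ 6.13, P* ≈ 15.2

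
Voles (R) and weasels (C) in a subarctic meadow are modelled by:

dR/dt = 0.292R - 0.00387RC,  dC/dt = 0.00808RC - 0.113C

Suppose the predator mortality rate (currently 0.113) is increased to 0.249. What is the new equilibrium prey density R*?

At the interior fixed point, setting dC/dt = 0 with C > 0 fixes R* = (predator death rate)/(RC coefficient) — independent of the other coefficients.
With the change, R* = 0.249/0.00808 = 30.8; it rises from 14.

R* ≈ 30.8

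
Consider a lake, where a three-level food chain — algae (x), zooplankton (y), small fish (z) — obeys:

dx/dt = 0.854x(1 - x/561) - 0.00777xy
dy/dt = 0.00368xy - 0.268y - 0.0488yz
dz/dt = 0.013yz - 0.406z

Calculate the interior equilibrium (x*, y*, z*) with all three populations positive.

From dz/dt = 0: 0.013y* = 0.406, so y* = 31.2.
From dx/dt = 0: 0.854(1 - x*/561) = 0.00777·31.2, giving x* = 561·(1 - 0.284) = 402.
From dy/dt = 0: 0.00368·402 - 0.268 = 0.0488z*, so z* = 1.21/0.0488 = 24.8.

x* ≈ 402, y* ≈ 31.2, z* ≈ 24.8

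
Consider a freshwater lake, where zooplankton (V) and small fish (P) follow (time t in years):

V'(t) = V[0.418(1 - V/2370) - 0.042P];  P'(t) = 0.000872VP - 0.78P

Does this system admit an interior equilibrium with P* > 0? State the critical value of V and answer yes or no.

Threshold V = 894; K > 894, so yes, the predator persists.

The predator equation gives dP/dt > 0 only when V > 0.78/0.000872 = 894.
Without the predator, V → K = 2370. Since 2370 > 894, the predator can invade and persist.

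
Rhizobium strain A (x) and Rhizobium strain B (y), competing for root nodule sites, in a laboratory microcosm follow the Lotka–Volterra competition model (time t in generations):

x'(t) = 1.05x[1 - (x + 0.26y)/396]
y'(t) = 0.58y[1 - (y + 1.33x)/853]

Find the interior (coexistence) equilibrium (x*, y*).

Setting both brackets to zero gives the nullclines x + 0.26y = 396 and 1.33x + y = 853.
Substituting y = 853 - 1.33x into the first: x(1 - 0.26·1.33) = 396 - 0.26·853.
So x* = 174/0.654 = 266, and then y* = 853 - 1.33·266 = 499.

x* ≈ 266, y* ≈ 499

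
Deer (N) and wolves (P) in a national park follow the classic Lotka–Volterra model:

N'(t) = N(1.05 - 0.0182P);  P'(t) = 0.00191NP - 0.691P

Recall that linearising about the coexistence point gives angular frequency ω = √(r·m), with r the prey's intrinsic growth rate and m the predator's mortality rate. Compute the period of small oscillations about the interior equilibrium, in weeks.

T ≈ 7.38 weeks

Here r = 1.05 and m = 0.691, so r·m = 0.726.
ω = √0.726 = 0.852 per week, hence T = 2π/ω ≈ 7.38 weeks.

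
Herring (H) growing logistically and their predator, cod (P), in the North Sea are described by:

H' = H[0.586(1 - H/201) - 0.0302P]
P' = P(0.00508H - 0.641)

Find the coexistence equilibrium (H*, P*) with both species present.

From dP/dt = 0 with P > 0: 0.00508H* = 0.641, so H* = 126.
Substitute into dH/dt = 0: 0.586(1 - 126/201) = 0.0302P*.
The bracket is 0.372, giving P* = 0.218/0.0302 = 7.22.

H* ≈ 126, P* ≈ 7.22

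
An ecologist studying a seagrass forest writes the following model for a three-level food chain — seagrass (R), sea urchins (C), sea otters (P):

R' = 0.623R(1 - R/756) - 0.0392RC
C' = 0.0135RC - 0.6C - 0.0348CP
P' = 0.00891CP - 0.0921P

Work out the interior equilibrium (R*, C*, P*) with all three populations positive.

From dP/dt = 0: 0.00891C* = 0.0921, so C* = 10.3.
From dR/dt = 0: 0.623(1 - R*/756) = 0.0392·10.3, giving R* = 756·(1 - 0.65) = 264.
From dC/dt = 0: 0.0135·264 - 0.6 = 0.0348P*, so P* = 2.97/0.0348 = 85.3.

R* ≈ 264, C* ≈ 10.3, P* ≈ 85.3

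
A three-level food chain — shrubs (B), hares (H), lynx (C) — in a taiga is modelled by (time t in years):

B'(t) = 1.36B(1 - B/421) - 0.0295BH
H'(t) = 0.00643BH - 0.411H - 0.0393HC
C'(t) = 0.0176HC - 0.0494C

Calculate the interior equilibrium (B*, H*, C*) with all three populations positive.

From dC/dt = 0: 0.0176H* = 0.0494, so H* = 2.81.
From dB/dt = 0: 1.36(1 - B*/421) = 0.0295·2.81, giving B* = 421·(1 - 0.0609) = 395.
From dH/dt = 0: 0.00643·395 - 0.411 = 0.0393C*, so C* = 2.13/0.0393 = 54.2.

B* ≈ 395, H* ≈ 2.81, C* ≈ 54.2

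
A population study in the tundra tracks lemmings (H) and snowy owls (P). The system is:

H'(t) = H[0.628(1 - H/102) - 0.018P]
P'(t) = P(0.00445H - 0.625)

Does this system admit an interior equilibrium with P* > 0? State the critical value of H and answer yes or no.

The predator equation gives dP/dt > 0 only when H > 0.625/0.00445 = 140.
Without the predator, H → K = 102. Since 102 < 140, the predator cannot invade.

Threshold H = 140; K < 140, so no, the predator goes extinct.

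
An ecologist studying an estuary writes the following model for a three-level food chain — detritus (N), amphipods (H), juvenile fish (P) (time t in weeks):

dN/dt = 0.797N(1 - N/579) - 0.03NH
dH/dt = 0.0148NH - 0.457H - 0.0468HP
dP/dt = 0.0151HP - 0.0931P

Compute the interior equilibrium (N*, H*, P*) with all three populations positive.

From dP/dt = 0: 0.0151H* = 0.0931, so H* = 6.17.
From dN/dt = 0: 0.797(1 - N*/579) = 0.03·6.17, giving N* = 579·(1 - 0.232) = 445.
From dH/dt = 0: 0.0148·445 - 0.457 = 0.0468P*, so P* = 6.12/0.0468 = 131.

N* ≈ 445, H* ≈ 6.17, P* ≈ 131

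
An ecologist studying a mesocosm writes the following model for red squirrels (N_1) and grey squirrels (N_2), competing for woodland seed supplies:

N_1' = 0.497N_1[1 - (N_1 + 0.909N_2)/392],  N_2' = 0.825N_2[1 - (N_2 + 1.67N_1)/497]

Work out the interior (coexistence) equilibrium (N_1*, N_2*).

Setting both brackets to zero gives the nullclines N_1 + 0.909N_2 = 392 and 1.67N_1 + N_2 = 497.
Substituting N_2 = 497 - 1.67N_1 into the first: N_1(1 - 0.909·1.67) = 392 - 0.909·497.
So N_1* = -59.8/-0.518 = 115, and then N_2* = 497 - 1.67·115 = 304.

N_1* ≈ 115, N_2* ≈ 304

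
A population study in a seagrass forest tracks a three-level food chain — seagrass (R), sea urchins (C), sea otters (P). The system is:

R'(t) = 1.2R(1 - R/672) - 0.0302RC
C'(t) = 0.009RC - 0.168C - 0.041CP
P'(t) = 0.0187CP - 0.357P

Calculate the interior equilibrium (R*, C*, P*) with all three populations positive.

From dP/dt = 0: 0.0187C* = 0.357, so C* = 19.1.
From dR/dt = 0: 1.2(1 - R*/672) = 0.0302·19.1, giving R* = 672·(1 - 0.48) = 349.
From dC/dt = 0: 0.009·349 - 0.168 = 0.041P*, so P* = 2.97/0.041 = 72.5.

R* ≈ 349, C* ≈ 19.1, P* ≈ 72.5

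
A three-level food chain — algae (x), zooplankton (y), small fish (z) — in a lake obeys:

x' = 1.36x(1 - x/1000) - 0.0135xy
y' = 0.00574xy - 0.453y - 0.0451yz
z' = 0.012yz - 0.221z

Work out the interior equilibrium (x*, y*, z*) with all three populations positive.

From dz/dt = 0: 0.012y* = 0.221, so y* = 18.4.
From dx/dt = 0: 1.36(1 - x*/1000) = 0.0135·18.4, giving x* = 1000·(1 - 0.183) = 817.
From dy/dt = 0: 0.00574·817 - 0.453 = 0.0451z*, so z* = 4.24/0.0451 = 94.

x* ≈ 817, y* ≈ 18.4, z* ≈ 94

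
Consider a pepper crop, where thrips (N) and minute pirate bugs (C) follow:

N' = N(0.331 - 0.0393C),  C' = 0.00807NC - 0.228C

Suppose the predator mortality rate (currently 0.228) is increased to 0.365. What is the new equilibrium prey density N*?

At the interior fixed point, setting dC/dt = 0 with C > 0 fixes N* = (predator death rate)/(NC coefficient) — independent of the other coefficients.
With the change, N* = 0.365/0.00807 = 45.2; it rises from 28.3.

N* ≈ 45.2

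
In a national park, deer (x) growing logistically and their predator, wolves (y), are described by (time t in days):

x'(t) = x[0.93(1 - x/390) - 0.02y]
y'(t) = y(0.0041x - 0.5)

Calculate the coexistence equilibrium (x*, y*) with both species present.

From dy/dt = 0 with y > 0: 0.0041x* = 0.5, so x* = 122.
Substitute into dx/dt = 0: 0.93(1 - 122/390) = 0.02y*.
The bracket is 0.687, giving y* = 0.639/0.02 = 32.

x* ≈ 122, y* ≈ 32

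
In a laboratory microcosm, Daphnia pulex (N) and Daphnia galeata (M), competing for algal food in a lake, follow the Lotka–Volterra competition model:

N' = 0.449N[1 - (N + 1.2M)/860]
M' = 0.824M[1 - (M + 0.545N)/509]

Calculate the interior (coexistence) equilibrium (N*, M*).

Setting both brackets to zero gives the nullclines N + 1.2M = 860 and 0.545N + M = 509.
Substituting M = 509 - 0.545N into the first: N(1 - 1.2·0.545) = 860 - 1.2·509.
So N* = 249/0.346 = 720, and then M* = 509 - 0.545·720 = 116.

N* ≈ 720, M* ≈ 116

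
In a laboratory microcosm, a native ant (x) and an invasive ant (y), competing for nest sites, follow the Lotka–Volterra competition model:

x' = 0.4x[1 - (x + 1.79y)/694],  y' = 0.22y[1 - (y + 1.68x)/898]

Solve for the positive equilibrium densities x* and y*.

x* ≈ 455, y* ≈ 133

Setting both brackets to zero gives the nullclines x + 1.79y = 694 and 1.68x + y = 898.
Substituting y = 898 - 1.68x into the first: x(1 - 1.79·1.68) = 694 - 1.79·898.
So x* = -913/-2.01 = 455, and then y* = 898 - 1.68·455 = 133.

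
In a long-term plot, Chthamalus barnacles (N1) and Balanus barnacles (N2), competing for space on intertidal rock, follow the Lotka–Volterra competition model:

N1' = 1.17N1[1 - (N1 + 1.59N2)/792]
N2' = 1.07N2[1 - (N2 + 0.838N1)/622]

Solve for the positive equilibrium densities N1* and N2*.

N1* ≈ 593, N2* ≈ 125

Setting both brackets to zero gives the nullclines N1 + 1.59N2 = 792 and 0.838N1 + N2 = 622.
Substituting N2 = 622 - 0.838N1 into the first: N1(1 - 1.59·0.838) = 792 - 1.59·622.
So N1* = -197/-0.332 = 593, and then N2* = 622 - 0.838·593 = 125.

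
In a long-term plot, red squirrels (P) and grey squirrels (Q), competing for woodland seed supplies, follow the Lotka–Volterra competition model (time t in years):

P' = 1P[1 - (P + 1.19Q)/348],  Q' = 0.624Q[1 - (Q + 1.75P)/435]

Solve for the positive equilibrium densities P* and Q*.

Setting both brackets to zero gives the nullclines P + 1.19Q = 348 and 1.75P + Q = 435.
Substituting Q = 435 - 1.75P into the first: P(1 - 1.19·1.75) = 348 - 1.19·435.
So P* = -170/-1.08 = 157, and then Q* = 435 - 1.75·157 = 161.

P* ≈ 157, Q* ≈ 161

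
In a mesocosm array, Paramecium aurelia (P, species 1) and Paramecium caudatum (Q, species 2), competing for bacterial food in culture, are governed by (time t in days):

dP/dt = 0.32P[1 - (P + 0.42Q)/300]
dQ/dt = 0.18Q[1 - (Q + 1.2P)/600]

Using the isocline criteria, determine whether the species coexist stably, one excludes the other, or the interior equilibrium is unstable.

stable coexistence

Compare the nullcline intercepts: K1/α12 = 300/0.42 = 714 > K2 = 600; K2/α21 = 600/1.2 = 500 > K1 = 300.
Since both inequalities hold, each species can invade when rare, so the interior equilibrium is stable.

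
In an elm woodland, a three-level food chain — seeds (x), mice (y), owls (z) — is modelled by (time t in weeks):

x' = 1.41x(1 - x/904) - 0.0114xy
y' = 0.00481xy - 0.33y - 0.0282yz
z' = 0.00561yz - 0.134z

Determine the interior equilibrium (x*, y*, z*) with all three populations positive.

From dz/dt = 0: 0.00561y* = 0.134, so y* = 23.9.
From dx/dt = 0: 1.41(1 - x*/904) = 0.0114·23.9, giving x* = 904·(1 - 0.193) = 729.
From dy/dt = 0: 0.00481·729 - 0.33 = 0.0282z*, so z* = 3.18/0.0282 = 113.

x* ≈ 729, y* ≈ 23.9, z* ≈ 113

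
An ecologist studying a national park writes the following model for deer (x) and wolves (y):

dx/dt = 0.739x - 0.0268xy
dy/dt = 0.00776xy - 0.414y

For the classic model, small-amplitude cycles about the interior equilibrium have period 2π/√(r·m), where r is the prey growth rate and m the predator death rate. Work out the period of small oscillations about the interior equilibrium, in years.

T ≈ 11.4 years

Here r = 0.739 and m = 0.414, so r·m = 0.306.
ω = √0.306 = 0.553 per year, hence T = 2π/ω ≈ 11.4 years.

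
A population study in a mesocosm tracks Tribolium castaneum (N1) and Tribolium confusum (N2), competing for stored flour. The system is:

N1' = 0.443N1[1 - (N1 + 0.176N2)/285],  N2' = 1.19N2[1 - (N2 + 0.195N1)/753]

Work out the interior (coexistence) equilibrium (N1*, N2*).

N1* ≈ 158, N2* ≈ 722

Setting both brackets to zero gives the nullclines N1 + 0.176N2 = 285 and 0.195N1 + N2 = 753.
Substituting N2 = 753 - 0.195N1 into the first: N1(1 - 0.176·0.195) = 285 - 0.176·753.
So N1* = 152/0.966 = 158, and then N2* = 753 - 0.195·158 = 722.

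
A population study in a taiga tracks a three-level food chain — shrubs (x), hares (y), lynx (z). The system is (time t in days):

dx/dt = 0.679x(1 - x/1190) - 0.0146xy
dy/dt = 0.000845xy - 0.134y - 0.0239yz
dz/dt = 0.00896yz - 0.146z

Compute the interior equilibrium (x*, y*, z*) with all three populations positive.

x* ≈ 773, y* ≈ 16.3, z* ≈ 21.7

From dz/dt = 0: 0.00896y* = 0.146, so y* = 16.3.
From dx/dt = 0: 0.679(1 - x*/1190) = 0.0146·16.3, giving x* = 1190·(1 - 0.35) = 773.
From dy/dt = 0: 0.000845·773 - 0.134 = 0.0239z*, so z* = 0.519/0.0239 = 21.7.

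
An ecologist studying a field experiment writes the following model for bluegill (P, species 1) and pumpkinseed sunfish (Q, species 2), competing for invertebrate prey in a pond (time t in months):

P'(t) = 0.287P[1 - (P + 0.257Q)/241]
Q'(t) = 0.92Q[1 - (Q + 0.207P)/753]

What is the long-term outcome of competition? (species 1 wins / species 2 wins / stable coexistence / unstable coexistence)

stable coexistence

Compare the nullcline intercepts: K1/α12 = 241/0.257 = 938 > K2 = 753; K2/α21 = 753/0.207 = 3640 > K1 = 241.
Since both inequalities hold, each species can invade when rare, so the interior equilibrium is stable.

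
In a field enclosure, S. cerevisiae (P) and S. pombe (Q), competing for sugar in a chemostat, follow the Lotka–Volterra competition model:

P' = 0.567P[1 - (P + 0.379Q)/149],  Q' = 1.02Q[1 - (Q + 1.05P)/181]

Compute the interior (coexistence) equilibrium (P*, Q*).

P* ≈ 134, Q* ≈ 40.8

Setting both brackets to zero gives the nullclines P + 0.379Q = 149 and 1.05P + Q = 181.
Substituting Q = 181 - 1.05P into the first: P(1 - 0.379·1.05) = 149 - 0.379·181.
So P* = 80.4/0.602 = 134, and then Q* = 181 - 1.05·134 = 40.8.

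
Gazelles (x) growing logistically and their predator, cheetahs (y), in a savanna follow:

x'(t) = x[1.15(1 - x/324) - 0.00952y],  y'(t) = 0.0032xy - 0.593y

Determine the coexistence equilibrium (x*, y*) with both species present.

x* ≈ 185, y* ≈ 51.7

From dy/dt = 0 with y > 0: 0.0032x* = 0.593, so x* = 185.
Substitute into dx/dt = 0: 1.15(1 - 185/324) = 0.00952y*.
The bracket is 0.428, giving y* = 0.492/0.00952 = 51.7.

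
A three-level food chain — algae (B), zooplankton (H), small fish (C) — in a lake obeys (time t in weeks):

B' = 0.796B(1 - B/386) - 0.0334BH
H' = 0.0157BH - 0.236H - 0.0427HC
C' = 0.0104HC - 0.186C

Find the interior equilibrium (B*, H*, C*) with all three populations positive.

B* ≈ 96.3, H* ≈ 17.9, C* ≈ 29.9

From dC/dt = 0: 0.0104H* = 0.186, so H* = 17.9.
From dB/dt = 0: 0.796(1 - B*/386) = 0.0334·17.9, giving B* = 386·(1 - 0.75) = 96.3.
From dH/dt = 0: 0.0157·96.3 - 0.236 = 0.0427C*, so C* = 1.28/0.0427 = 29.9.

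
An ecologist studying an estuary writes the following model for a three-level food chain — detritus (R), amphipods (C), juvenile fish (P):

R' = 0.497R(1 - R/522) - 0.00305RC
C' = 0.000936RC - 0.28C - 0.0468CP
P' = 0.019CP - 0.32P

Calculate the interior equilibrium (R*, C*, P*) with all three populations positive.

From dP/dt = 0: 0.019C* = 0.32, so C* = 16.8.
From dR/dt = 0: 0.497(1 - R*/522) = 0.00305·16.8, giving R* = 522·(1 - 0.103) = 468.
From dC/dt = 0: 0.000936·468 - 0.28 = 0.0468P*, so P* = 0.158/0.0468 = 3.38.

R* ≈ 468, C* ≈ 16.8, P* ≈ 3.38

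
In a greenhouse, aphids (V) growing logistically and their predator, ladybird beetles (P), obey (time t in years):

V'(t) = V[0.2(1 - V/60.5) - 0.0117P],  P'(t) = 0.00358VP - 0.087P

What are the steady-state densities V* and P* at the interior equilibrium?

From dP/dt = 0 with P > 0: 0.00358V* = 0.087, so V* = 24.3.
Substitute into dV/dt = 0: 0.2(1 - 24.3/60.5) = 0.0117P*.
The bracket is 0.598, giving P* = 0.12/0.0117 = 10.2.

V* ≈ 24.3, P* ≈ 10.2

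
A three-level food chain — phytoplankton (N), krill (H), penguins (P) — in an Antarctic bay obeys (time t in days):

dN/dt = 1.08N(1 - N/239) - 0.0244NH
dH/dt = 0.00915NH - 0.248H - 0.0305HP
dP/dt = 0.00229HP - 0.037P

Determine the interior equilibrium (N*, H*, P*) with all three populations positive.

From dP/dt = 0: 0.00229H* = 0.037, so H* = 16.2.
From dN/dt = 0: 1.08(1 - N*/239) = 0.0244·16.2, giving N* = 239·(1 - 0.365) = 152.
From dH/dt = 0: 0.00915·152 - 0.248 = 0.0305P*, so P* = 1.14/0.0305 = 37.4.

N* ≈ 152, H* ≈ 16.2, P* ≈ 37.4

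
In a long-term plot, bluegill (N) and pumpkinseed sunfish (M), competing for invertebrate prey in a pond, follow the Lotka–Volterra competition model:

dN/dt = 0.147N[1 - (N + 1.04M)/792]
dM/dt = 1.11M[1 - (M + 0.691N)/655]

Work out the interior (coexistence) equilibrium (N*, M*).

N* ≈ 394, M* ≈ 383

Setting both brackets to zero gives the nullclines N + 1.04M = 792 and 0.691N + M = 655.
Substituting M = 655 - 0.691N into the first: N(1 - 1.04·0.691) = 792 - 1.04·655.
So N* = 111/0.281 = 394, and then M* = 655 - 0.691·394 = 383.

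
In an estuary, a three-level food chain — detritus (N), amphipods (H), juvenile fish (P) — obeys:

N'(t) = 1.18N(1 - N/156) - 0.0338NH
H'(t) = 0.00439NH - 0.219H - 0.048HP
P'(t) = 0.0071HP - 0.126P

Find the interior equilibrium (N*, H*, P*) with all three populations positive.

N* ≈ 76.7, H* ≈ 17.7, P* ≈ 2.45

From dP/dt = 0: 0.0071H* = 0.126, so H* = 17.7.
From dN/dt = 0: 1.18(1 - N*/156) = 0.0338·17.7, giving N* = 156·(1 - 0.508) = 76.7.
From dH/dt = 0: 0.00439·76.7 - 0.219 = 0.048P*, so P* = 0.118/0.048 = 2.45.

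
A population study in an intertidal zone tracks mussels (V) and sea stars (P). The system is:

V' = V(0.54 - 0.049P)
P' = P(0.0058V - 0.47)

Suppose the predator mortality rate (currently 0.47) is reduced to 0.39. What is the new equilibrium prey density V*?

At the interior fixed point, setting dP/dt = 0 with P > 0 fixes V* = (predator death rate)/(VP coefficient) — independent of the other coefficients.
With the change, V* = 0.39/0.0058 = 67.2; it falls from 81.

V* ≈ 67.2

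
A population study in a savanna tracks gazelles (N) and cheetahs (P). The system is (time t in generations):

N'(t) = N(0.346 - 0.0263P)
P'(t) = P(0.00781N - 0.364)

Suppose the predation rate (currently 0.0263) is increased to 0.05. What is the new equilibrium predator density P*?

P* ≈ 6.92

At the interior fixed point, setting dN/dt = 0 with N > 0 fixes P* = (prey growth rate)/(NP coefficient) — independent of the other coefficients.
With the change, P* = 0.346/0.05 = 6.92; it falls from 13.2.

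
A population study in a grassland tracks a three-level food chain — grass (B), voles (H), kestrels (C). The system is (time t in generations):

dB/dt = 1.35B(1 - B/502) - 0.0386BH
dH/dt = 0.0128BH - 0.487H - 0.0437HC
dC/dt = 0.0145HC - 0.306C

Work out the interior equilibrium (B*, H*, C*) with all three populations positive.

B* ≈ 199, H* ≈ 21.1, C* ≈ 47.2

From dC/dt = 0: 0.0145H* = 0.306, so H* = 21.1.
From dB/dt = 0: 1.35(1 - B*/502) = 0.0386·21.1, giving B* = 502·(1 - 0.603) = 199.
From dH/dt = 0: 0.0128·199 - 0.487 = 0.0437C*, so C* = 2.06/0.0437 = 47.2.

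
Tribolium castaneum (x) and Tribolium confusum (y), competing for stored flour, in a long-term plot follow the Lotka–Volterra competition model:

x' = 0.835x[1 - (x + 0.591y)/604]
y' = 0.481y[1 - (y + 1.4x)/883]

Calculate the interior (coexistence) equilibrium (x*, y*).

Setting both brackets to zero gives the nullclines x + 0.591y = 604 and 1.4x + y = 883.
Substituting y = 883 - 1.4x into the first: x(1 - 0.591·1.4) = 604 - 0.591·883.
So x* = 82.1/0.173 = 476, and then y* = 883 - 1.4·476 = 217.

x* ≈ 476, y* ≈ 217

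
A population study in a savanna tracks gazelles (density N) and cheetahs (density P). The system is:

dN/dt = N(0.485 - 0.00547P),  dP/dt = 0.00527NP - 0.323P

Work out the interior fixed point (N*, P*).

Set dP/dt = 0 with P > 0: 0.00527N - 0.323 = 0, so N* = 0.323/0.00527 = 61.3.
Set dN/dt = 0 with N > 0: 0.485 - 0.00547P = 0, so P* = 0.485/0.00547 = 88.7.

N* ≈ 61.3, P* ≈ 88.7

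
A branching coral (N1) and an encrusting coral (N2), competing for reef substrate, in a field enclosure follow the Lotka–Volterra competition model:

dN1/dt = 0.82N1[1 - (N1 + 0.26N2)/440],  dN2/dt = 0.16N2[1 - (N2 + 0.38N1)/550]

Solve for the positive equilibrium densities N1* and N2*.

N1* ≈ 330, N2* ≈ 425

Setting both brackets to zero gives the nullclines N1 + 0.26N2 = 440 and 0.38N1 + N2 = 550.
Substituting N2 = 550 - 0.38N1 into the first: N1(1 - 0.26·0.38) = 440 - 0.26·550.
So N1* = 297/0.901 = 330, and then N2* = 550 - 0.38·330 = 425.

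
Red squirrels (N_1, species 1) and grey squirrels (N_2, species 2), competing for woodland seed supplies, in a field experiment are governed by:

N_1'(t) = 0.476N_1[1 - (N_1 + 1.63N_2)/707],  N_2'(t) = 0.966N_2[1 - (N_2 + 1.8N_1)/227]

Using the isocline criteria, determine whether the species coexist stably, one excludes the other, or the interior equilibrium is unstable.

Compare the nullcline intercepts: K1/α12 = 707/1.63 = 434 > K2 = 227; K2/α21 = 227/1.8 = 126 < K1 = 707.
Since the inequalities point opposite ways, species 1 can invade but species 2 cannot.

species 1 excludes species 2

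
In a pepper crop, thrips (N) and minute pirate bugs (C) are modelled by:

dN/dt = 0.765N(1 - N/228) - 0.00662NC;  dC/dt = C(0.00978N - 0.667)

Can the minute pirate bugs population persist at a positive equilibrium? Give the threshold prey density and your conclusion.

The predator equation gives dC/dt > 0 only when N > 0.667/0.00978 = 68.2.
Without the predator, N → K = 228. Since 228 > 68.2, the predator can invade and persist.

Threshold N = 68.2; K > 68.2, so yes, the predator persists.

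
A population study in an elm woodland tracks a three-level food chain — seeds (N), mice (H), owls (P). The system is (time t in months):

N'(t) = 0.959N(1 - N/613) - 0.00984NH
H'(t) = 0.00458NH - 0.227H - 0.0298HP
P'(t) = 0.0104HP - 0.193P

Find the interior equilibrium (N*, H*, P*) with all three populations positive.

N* ≈ 496, H* ≈ 18.6, P* ≈ 68.7

From dP/dt = 0: 0.0104H* = 0.193, so H* = 18.6.
From dN/dt = 0: 0.959(1 - N*/613) = 0.00984·18.6, giving N* = 613·(1 - 0.19) = 496.
From dH/dt = 0: 0.00458·496 - 0.227 = 0.0298P*, so P* = 2.05/0.0298 = 68.7.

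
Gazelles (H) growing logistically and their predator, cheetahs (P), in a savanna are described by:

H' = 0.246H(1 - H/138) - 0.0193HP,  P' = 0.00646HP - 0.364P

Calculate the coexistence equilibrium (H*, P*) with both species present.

From dP/dt = 0 with P > 0: 0.00646H* = 0.364, so H* = 56.3.
Substitute into dH/dt = 0: 0.246(1 - 56.3/138) = 0.0193P*.
The bracket is 0.592, giving P* = 0.146/0.0193 = 7.54.

H* ≈ 56.3, P* ≈ 7.54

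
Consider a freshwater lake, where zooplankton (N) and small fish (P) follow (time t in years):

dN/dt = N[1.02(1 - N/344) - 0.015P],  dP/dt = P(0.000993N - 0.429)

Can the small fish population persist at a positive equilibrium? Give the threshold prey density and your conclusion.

The predator equation gives dP/dt > 0 only when N > 0.429/0.000993 = 432.
Without the predator, N → K = 344. Since 344 < 432, the predator cannot invade.

Threshold N = 432; K < 432, so no, the predator goes extinct.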